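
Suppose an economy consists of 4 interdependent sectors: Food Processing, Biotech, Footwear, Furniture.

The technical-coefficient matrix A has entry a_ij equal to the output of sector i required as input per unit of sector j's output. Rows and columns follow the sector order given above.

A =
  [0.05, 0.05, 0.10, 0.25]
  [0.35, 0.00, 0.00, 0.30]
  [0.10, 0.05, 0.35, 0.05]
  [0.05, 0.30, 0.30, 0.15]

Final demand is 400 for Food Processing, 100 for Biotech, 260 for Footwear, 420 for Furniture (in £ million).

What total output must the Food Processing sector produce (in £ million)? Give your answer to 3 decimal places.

x_1 = 791.482

I − A =
  [   0.95    -0.05    -0.10    -0.25]
  [  -0.35     1.00     0.00    -0.30]
  [  -0.10    -0.05     0.65    -0.05]
  [  -0.05    -0.30    -0.30     0.85]
Compute the cofactors C_ij = (−1)^(i+j)·(3×3 minor ij) of I−A; the adjugate is their transpose:
adj(I−A) = Cᵀ =
  [ 0.474500   0.085125   0.155500   0.178750]
  [ 0.206875   0.486250   0.143000   0.240875]
  [ 0.099375   0.065875   0.667625   0.091750]
  [ 0.136000   0.199875   0.295250   0.594375]
det(I−A) = Σ_j (I−A)_1j·C_1j = (0.95)(0.474500) + (-0.05)(0.206875) + (-0.10)(0.099375) + (-0.25)(0.136000) = 0.39649375
(I − A)⁻¹ = adj(I−A) / det(I−A) ≈
  [   1.1967     0.2147     0.3922     0.4508]
  [   0.5218     1.2264     0.3607     0.6075]
  [   0.2506     0.1661     1.6838     0.2314]
  [   0.3430     0.5041     0.7447     1.4991]
x = (I − A)⁻¹ d = adj(I−A)·d / det(I−A), with det(I−A) = 0.39649375:
  x_1 = (0.474500·400 + 0.085125·100 + 0.155500·260 + 0.178750·420) / 0.39649375 = 313.8175 / 0.39649375 ≈ 791.482
  x_2 = (0.206875·400 + 0.486250·100 + 0.143000·260 + 0.240875·420) / 0.39649375 = 269.7225 / 0.39649375 ≈ 680.269
  x_3 = (0.099375·400 + 0.065875·100 + 0.667625·260 + 0.091750·420) / 0.39649375 = 258.455 / 0.39649375 ≈ 651.851
  x_4 = (0.136000·400 + 0.199875·100 + 0.295250·260 + 0.594375·420) / 0.39649375 = 400.79 / 0.39649375 ≈ 1010.836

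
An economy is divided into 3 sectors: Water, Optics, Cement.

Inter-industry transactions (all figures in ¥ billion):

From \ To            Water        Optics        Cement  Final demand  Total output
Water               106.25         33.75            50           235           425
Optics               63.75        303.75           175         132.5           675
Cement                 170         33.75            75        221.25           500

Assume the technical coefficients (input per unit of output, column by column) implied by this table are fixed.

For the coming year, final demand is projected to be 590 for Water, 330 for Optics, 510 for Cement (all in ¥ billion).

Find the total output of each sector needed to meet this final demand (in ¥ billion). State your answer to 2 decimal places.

x_W = 1055.66, x_O = 1647.53, x_C = 1193.70

Technical coefficients a_ij = z_ij / X_j:
  a_WW = 106.25/425 = 0.25, a_OW = 63.75/425 = 0.15, a_CW = 170/425 = 0.40
  a_WO = 33.75/675 = 0.05, a_OO = 303.75/675 = 0.45, a_CO = 33.75/675 = 0.05
  a_WC = 50/500 = 0.10, a_OC = 175/500 = 0.35, a_CC = 75/500 = 0.15
I − A =
  [   0.75    -0.05    -0.10]
  [  -0.15     0.55    -0.35]
  [  -0.40    -0.05     0.85]
Cofactors of I−A, C_ij = (−1)^(i+j)·(minor ij) (rows/columns in the sector order above):
  C_11 = (0.55)(0.85) − (-0.35)(-0.05) = 0.4500
  C_12 = −[(-0.15)(0.85) − (-0.35)(-0.40)] = 0.2675
  C_13 = (-0.15)(-0.05) − (0.55)(-0.40) = 0.2275
  C_21 = −[(-0.05)(0.85) − (-0.10)(-0.05)] = 0.0475
  C_22 = (0.75)(0.85) − (-0.10)(-0.40) = 0.5975
  C_23 = −[(0.75)(-0.05) − (-0.05)(-0.40)] = 0.0575
  C_31 = (-0.05)(-0.35) − (-0.10)(0.55) = 0.0725
  C_32 = −[(0.75)(-0.35) − (-0.10)(-0.15)] = 0.2775
  C_33 = (0.75)(0.55) − (-0.05)(-0.15) = 0.4050
det(I−A) = Σ_j (I−A)_1j·C_1j = (0.75)(0.4500) + (-0.05)(0.2675) + (-0.10)(0.2275) = 0.301375
adj(I−A) = Cᵀ =
  [ 0.4500   0.0475   0.0725]
  [ 0.2675   0.5975   0.2775]
  [ 0.2275   0.0575   0.4050]
(I − A)⁻¹ = adj(I−A) / det(I−A) ≈
  [   1.4932     0.1576     0.2406]
  [   0.8876     1.9826     0.9208]
  [   0.7549     0.1908     1.3438]
x = (I − A)⁻¹ d = adj(I−A)·d / det(I−A), with det(I−A) = 0.301375:
  x_W = (0.4500·590 + 0.0475·330 + 0.0725·510) / 0.301375 = 318.15 / 0.301375 ≈ 1055.66
  x_O = (0.2675·590 + 0.5975·330 + 0.2775·510) / 0.301375 = 496.525 / 0.301375 ≈ 1647.53
  x_C = (0.2275·590 + 0.0575·330 + 0.4050·510) / 0.301375 = 359.75 / 0.301375 ≈ 1193.70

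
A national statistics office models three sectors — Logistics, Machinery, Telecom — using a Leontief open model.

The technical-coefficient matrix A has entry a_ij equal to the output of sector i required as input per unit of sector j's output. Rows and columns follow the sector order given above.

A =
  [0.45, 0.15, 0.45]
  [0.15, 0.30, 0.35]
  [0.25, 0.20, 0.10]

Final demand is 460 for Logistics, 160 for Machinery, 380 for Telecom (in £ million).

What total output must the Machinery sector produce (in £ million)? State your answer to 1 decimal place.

I − A =
  [   0.55    -0.15    -0.45]
  [  -0.15     0.70    -0.35]
  [  -0.25    -0.20     0.90]
Cofactors of I−A, C_ij = (−1)^(i+j)·(minor ij) (rows/columns in the sector order above):
  C_11 = (0.70)(0.90) − (-0.35)(-0.20) = 0.5600
  C_12 = −[(-0.15)(0.90) − (-0.35)(-0.25)] = 0.2225
  C_13 = (-0.15)(-0.20) − (0.70)(-0.25) = 0.2050
  C_21 = −[(-0.15)(0.90) − (-0.45)(-0.20)] = 0.2250
  C_22 = (0.55)(0.90) − (-0.45)(-0.25) = 0.3825
  C_23 = −[(0.55)(-0.20) − (-0.15)(-0.25)] = 0.1475
  C_31 = (-0.15)(-0.35) − (-0.45)(0.70) = 0.3675
  C_32 = −[(0.55)(-0.35) − (-0.45)(-0.15)] = 0.2600
  C_33 = (0.55)(0.70) − (-0.15)(-0.15) = 0.3625
det(I−A) = Σ_j (I−A)_1j·C_1j = (0.55)(0.5600) + (-0.15)(0.2225) + (-0.45)(0.2050) = 0.182375
adj(I−A) = Cᵀ =
  [ 0.5600   0.2250   0.3675]
  [ 0.2225   0.3825   0.2600]
  [ 0.2050   0.1475   0.3625]
(I − A)⁻¹ = adj(I−A) / det(I−A) ≈
  [   3.0706     1.2337     2.0151]
  [   1.2200     2.0973     1.4256]
  [   1.1241     0.8088     1.9877]
x = (I − A)⁻¹ d = adj(I−A)·d / det(I−A), with det(I−A) = 0.182375:
  x_L = (0.5600·460 + 0.2250·160 + 0.3675·380) / 0.182375 = 433.25 / 0.182375 ≈ 2375.6
  x_M = (0.2225·460 + 0.3825·160 + 0.2600·380) / 0.182375 = 262.35 / 0.182375 ≈ 1438.5
  x_T = (0.2050·460 + 0.1475·160 + 0.3625·380) / 0.182375 = 255.65 / 0.182375 ≈ 1401.8

x_M = 1438.5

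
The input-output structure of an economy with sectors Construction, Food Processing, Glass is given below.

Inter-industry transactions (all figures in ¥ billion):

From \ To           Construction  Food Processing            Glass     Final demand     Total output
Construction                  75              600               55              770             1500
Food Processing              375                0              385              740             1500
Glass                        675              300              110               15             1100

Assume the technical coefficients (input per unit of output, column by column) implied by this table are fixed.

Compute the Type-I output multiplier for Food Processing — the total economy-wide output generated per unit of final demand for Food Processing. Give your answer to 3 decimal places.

Technical coefficients a_ij = z_ij / X_j:
  a_11 = 75/1500 = 0.05, a_21 = 375/1500 = 0.25, a_31 = 675/1500 = 0.45
  a_12 = 600/1500 = 0.40, a_22 = 0/1500 = 0.00, a_32 = 300/1500 = 0.20
  a_13 = 55/1100 = 0.05, a_23 = 385/1100 = 0.35, a_33 = 110/1100 = 0.10
I − A =
  [   0.95    -0.40    -0.05]
  [  -0.25     1.00    -0.35]
  [  -0.45    -0.20     0.90]
Cofactors of I−A, C_ij = (−1)^(i+j)·(minor ij) (rows/columns in the sector order above):
  C_11 = (1.00)(0.90) − (-0.35)(-0.20) = 0.8300
  C_12 = −[(-0.25)(0.90) − (-0.35)(-0.45)] = 0.3825
  C_13 = (-0.25)(-0.20) − (1.00)(-0.45) = 0.5000
  C_21 = −[(-0.40)(0.90) − (-0.05)(-0.20)] = 0.3700
  C_22 = (0.95)(0.90) − (-0.05)(-0.45) = 0.8325
  C_23 = −[(0.95)(-0.20) − (-0.40)(-0.45)] = 0.3700
  C_31 = (-0.40)(-0.35) − (-0.05)(1.00) = 0.1900
  C_32 = −[(0.95)(-0.35) − (-0.05)(-0.25)] = 0.3450
  C_33 = (0.95)(1.00) − (-0.40)(-0.25) = 0.8500
det(I−A) = Σ_j (I−A)_1j·C_1j = (0.95)(0.8300) + (-0.40)(0.3825) + (-0.05)(0.5000) = 0.6105
adj(I−A) = Cᵀ =
  [ 0.8300   0.3700   0.1900]
  [ 0.3825   0.8325   0.3450]
  [ 0.5000   0.3700   0.8500]
(I − A)⁻¹ = adj(I−A) / det(I−A) ≈
  [   1.3595     0.6061     0.3112]
  [   0.6265     1.3636     0.5651]
  [   0.8190     0.6061     1.3923]
The output multiplier for sector j is the column-j sum of the Leontief inverse (I − A)⁻¹ = adj(I−A) / det(I−A).
Column 2 of adj(I−A): (0.3700, 0.8325, 0.3700); det(I−A) = 0.6105.
m_2 = (0.3700 + 0.8325 + 0.3700) / 0.6105 = 1.5725 / 0.6105 ≈ 2.576.

m_2 = 2.576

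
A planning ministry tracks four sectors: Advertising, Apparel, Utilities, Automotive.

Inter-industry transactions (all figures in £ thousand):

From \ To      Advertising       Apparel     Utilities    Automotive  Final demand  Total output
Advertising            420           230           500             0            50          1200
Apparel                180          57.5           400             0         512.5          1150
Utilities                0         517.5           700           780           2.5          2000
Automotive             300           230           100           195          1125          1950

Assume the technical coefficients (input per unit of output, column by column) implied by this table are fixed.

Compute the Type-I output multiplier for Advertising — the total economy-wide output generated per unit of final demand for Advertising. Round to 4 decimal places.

Technical coefficients a_ij = z_ij / X_j:
  a_11 = 420/1200 = 0.35, a_21 = 180/1200 = 0.15, a_31 = 0/1200 = 0.00, a_41 = 300/1200 = 0.25
  a_12 = 230/1150 = 0.20, a_22 = 57.5/1150 = 0.05, a_32 = 517.5/1150 = 0.45, a_42 = 230/1150 = 0.20
  a_13 = 500/2000 = 0.25, a_23 = 400/2000 = 0.20, a_33 = 700/2000 = 0.35, a_43 = 100/2000 = 0.05
  a_14 = 0/1950 = 0.00, a_24 = 0/1950 = 0.00, a_34 = 780/1950 = 0.40, a_44 = 195/1950 = 0.10
I − A =
  [   0.65    -0.20    -0.25     0.00]
  [  -0.15     0.95    -0.20     0.00]
  [   0.00    -0.45     0.65    -0.40]
  [  -0.25    -0.20    -0.05     0.90]
Compute the cofactors C_ij = (−1)^(i+j)·(3×3 minor ij) of I−A; the adjugate is their transpose:
adj(I−A) = Cᵀ =
  [ 0.43975   0.23425   0.24975   0.11100]
  [ 0.10475   0.34225   0.15075   0.06700]
  [ 0.16775   0.33525   0.52875   0.23500]
  [ 0.15475   0.15975   0.13225   0.30650]
det(I−A) = Σ_j (I−A)_1j·C_1j = (0.65)(0.43975) + (-0.20)(0.10475) + (-0.25)(0.16775) + (0.00)(0.15475) = 0.22295
(I − A)⁻¹ = adj(I−A) / det(I−A) ≈
  [   1.97242     1.05068     1.12021     0.49787]
  [   0.46984     1.53510     0.67616     0.30052]
  [   0.75241     1.50370     2.37161     1.05405]
  [   0.69410     0.71653     0.59318     1.37475]
The output multiplier for sector j is the column-j sum of the Leontief inverse (I − A)⁻¹ = adj(I−A) / det(I−A).
Column 1 of adj(I−A): (0.43975, 0.10475, 0.16775, 0.15475); det(I−A) = 0.22295.
m_1 = (0.43975 + 0.10475 + 0.16775 + 0.15475) / 0.22295 = 0.867 / 0.22295 ≈ 3.8888.

m_1 = 3.8888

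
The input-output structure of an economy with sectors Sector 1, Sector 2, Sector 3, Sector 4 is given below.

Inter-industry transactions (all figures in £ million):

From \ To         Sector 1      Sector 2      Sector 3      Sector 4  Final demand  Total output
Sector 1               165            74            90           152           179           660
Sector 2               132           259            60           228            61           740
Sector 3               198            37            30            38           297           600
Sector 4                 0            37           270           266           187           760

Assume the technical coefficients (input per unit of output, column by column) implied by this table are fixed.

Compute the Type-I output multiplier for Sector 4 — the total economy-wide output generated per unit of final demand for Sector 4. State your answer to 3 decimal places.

Technical coefficients a_ij = z_ij / X_j:
  a_11 = 165/660 = 0.25, a_21 = 132/660 = 0.20, a_31 = 198/660 = 0.30, a_41 = 0/660 = 0.00
  a_12 = 74/740 = 0.10, a_22 = 259/740 = 0.35, a_32 = 37/740 = 0.05, a_42 = 37/740 = 0.05
  a_13 = 90/600 = 0.15, a_23 = 60/600 = 0.10, a_33 = 30/600 = 0.05, a_43 = 270/600 = 0.45
  a_14 = 152/760 = 0.20, a_24 = 228/760 = 0.30, a_34 = 38/760 = 0.05, a_44 = 266/760 = 0.35
I − A =
  [   0.75    -0.10    -0.15    -0.20]
  [  -0.20     0.65    -0.10    -0.30]
  [  -0.30    -0.05     0.95    -0.05]
  [   0.00    -0.05    -0.45     0.65]
Compute the cofactors C_ij = (−1)^(i+j)·(3×3 minor ij) of I−A; the adjugate is their transpose:
adj(I−A) = Cᵀ =
  [ 0.362250   0.078750   0.140625   0.158625]
  [ 0.179000   0.390000   0.187500   0.249500]
  [ 0.129250   0.048750   0.290625   0.084625]
  [ 0.103250   0.063750   0.215625   0.406625]
det(I−A) = Σ_j (I−A)_1j·C_1j = (0.75)(0.362250) + (-0.10)(0.179000) + (-0.15)(0.129250) + (-0.20)(0.103250) = 0.21375
(I − A)⁻¹ = adj(I−A) / det(I−A) ≈
  [   1.6947     0.3684     0.6579     0.7421]
  [   0.8374     1.8246     0.8772     1.1673]
  [   0.6047     0.2281     1.3596     0.3959]
  [   0.4830     0.2982     1.0088     1.9023]
The output multiplier for sector j is the column-j sum of the Leontief inverse (I − A)⁻¹ = adj(I−A) / det(I−A).
Column 4 of adj(I−A): (0.158625, 0.249500, 0.084625, 0.406625); det(I−A) = 0.21375.
m_4 = (0.158625 + 0.249500 + 0.084625 + 0.406625) / 0.21375 = 0.899375 / 0.21375 ≈ 4.208.

m_4 = 4.208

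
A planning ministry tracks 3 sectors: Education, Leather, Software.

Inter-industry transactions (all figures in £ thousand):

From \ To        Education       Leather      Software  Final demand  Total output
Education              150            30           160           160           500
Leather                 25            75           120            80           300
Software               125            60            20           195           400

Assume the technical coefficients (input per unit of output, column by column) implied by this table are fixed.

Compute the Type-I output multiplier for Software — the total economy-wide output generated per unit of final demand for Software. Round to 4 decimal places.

m_3 = 2.9549

Technical coefficients a_ij = z_ij / X_j:
  a_11 = 150/500 = 0.30, a_21 = 25/500 = 0.05, a_31 = 125/500 = 0.25
  a_12 = 30/300 = 0.10, a_22 = 75/300 = 0.25, a_32 = 60/300 = 0.20
  a_13 = 160/400 = 0.40, a_23 = 120/400 = 0.30, a_33 = 20/400 = 0.05
I − A =
  [   0.70    -0.10    -0.40]
  [  -0.05     0.75    -0.30]
  [  -0.25    -0.20     0.95]
Cofactors of I−A, C_ij = (−1)^(i+j)·(minor ij) (rows/columns in the sector order above):
  C_11 = (0.75)(0.95) − (-0.30)(-0.20) = 0.6525
  C_12 = −[(-0.05)(0.95) − (-0.30)(-0.25)] = 0.1225
  C_13 = (-0.05)(-0.20) − (0.75)(-0.25) = 0.1975
  C_21 = −[(-0.10)(0.95) − (-0.40)(-0.20)] = 0.1750
  C_22 = (0.70)(0.95) − (-0.40)(-0.25) = 0.5650
  C_23 = −[(0.70)(-0.20) − (-0.10)(-0.25)] = 0.1650
  C_31 = (-0.10)(-0.30) − (-0.40)(0.75) = 0.3300
  C_32 = −[(0.70)(-0.30) − (-0.40)(-0.05)] = 0.2300
  C_33 = (0.70)(0.75) − (-0.10)(-0.05) = 0.5200
det(I−A) = Σ_j (I−A)_1j·C_1j = (0.70)(0.6525) + (-0.10)(0.1225) + (-0.40)(0.1975) = 0.3655
adj(I−A) = Cᵀ =
  [ 0.6525   0.1750   0.3300]
  [ 0.1225   0.5650   0.2300]
  [ 0.1975   0.1650   0.5200]
(I − A)⁻¹ = adj(I−A) / det(I−A) ≈
  [   1.78523     0.47880     0.90287]
  [   0.33516     1.54583     0.62927]
  [   0.54036     0.45144     1.42271]
The output multiplier for sector j is the column-j sum of the Leontief inverse (I − A)⁻¹ = adj(I−A) / det(I−A).
Column 3 of adj(I−A): (0.3300, 0.2300, 0.5200); det(I−A) = 0.3655.
m_3 = (0.3300 + 0.2300 + 0.5200) / 0.3655 = 1.08 / 0.3655 ≈ 2.9549.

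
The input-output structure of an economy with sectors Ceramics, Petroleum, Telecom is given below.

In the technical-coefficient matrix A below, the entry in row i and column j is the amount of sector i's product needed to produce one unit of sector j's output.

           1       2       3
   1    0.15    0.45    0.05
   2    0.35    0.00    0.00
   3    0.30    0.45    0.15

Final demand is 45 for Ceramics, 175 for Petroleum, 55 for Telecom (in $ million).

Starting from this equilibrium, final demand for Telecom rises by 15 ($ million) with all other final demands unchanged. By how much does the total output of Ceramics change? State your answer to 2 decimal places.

Δx_1 = 1.33

I − A =
  [   0.85    -0.45    -0.05]
  [  -0.35     1.00     0.00]
  [  -0.30    -0.45     0.85]
Cofactors of I−A, C_ij = (−1)^(i+j)·(minor ij) (rows/columns in the sector order above):
  C_11 = (1.00)(0.85) − (0.00)(-0.45) = 0.8500
  C_12 = −[(-0.35)(0.85) − (0.00)(-0.30)] = 0.2975
  C_13 = (-0.35)(-0.45) − (1.00)(-0.30) = 0.4575
  C_21 = −[(-0.45)(0.85) − (-0.05)(-0.45)] = 0.4050
  C_22 = (0.85)(0.85) − (-0.05)(-0.30) = 0.7075
  C_23 = −[(0.85)(-0.45) − (-0.45)(-0.30)] = 0.5175
  C_31 = (-0.45)(0.00) − (-0.05)(1.00) = 0.0500
  C_32 = −[(0.85)(0.00) − (-0.05)(-0.35)] = 0.0175
  C_33 = (0.85)(1.00) − (-0.45)(-0.35) = 0.6925
det(I−A) = Σ_j (I−A)_1j·C_1j = (0.85)(0.8500) + (-0.45)(0.2975) + (-0.05)(0.4575) = 0.56575
adj(I−A) = Cᵀ =
  [ 0.8500   0.4050   0.0500]
  [ 0.2975   0.7075   0.0175]
  [ 0.4575   0.5175   0.6925]
(I − A)⁻¹ = adj(I−A) / det(I−A) ≈
  [   1.5024     0.7159     0.0884]
  [   0.5259     1.2506     0.0309]
  [   0.8087     0.9147     1.2240]
Δx = (I − A)⁻¹ Δd with Δd having +15 in the Telecom component and 0 elsewhere.
So Δx_1 = L_13 · (+15), where L_13 = adj(I−A)_13 / det(I−A) = 0.0500 / 0.56575.
Δx_1 = 0.0500 × (+15) / 0.56575 = 0.75 / 0.56575 ≈ 1.33.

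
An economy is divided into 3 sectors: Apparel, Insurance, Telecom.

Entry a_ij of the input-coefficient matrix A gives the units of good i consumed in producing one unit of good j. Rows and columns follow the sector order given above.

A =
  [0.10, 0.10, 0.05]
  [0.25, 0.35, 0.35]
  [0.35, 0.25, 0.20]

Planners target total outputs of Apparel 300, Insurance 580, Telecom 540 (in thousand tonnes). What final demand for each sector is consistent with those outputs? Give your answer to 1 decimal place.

d_A = 185.0, d_I = 113.0, d_T = 182.0

I − A =
  [   0.90    -0.10    -0.05]
  [  -0.25     0.65    -0.35]
  [  -0.35    -0.25     0.80]
d = (I − A) x:
  d_A = (+0.90)·300 + (-0.10)·580 + (-0.05)·540 = 185.0
  d_I = (-0.25)·300 + (+0.65)·580 + (-0.35)·540 = 113.0
  d_T = (-0.35)·300 + (-0.25)·580 + (+0.80)·540 = 182.0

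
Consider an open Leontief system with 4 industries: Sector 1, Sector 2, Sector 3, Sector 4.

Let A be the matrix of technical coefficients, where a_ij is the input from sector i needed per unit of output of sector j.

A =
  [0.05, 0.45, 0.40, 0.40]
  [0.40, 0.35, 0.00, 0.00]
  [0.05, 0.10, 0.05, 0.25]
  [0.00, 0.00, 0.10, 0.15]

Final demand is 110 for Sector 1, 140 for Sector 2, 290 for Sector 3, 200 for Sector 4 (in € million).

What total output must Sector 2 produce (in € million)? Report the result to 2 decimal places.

x_2 = 693.54

I − A =
  [   0.95    -0.45    -0.40    -0.40]
  [  -0.40     0.65     0.00     0.00]
  [  -0.05    -0.10     0.95    -0.25]
  [   0.00     0.00    -0.10     0.85]
Compute the cofactors C_ij = (−1)^(i+j)·(3×3 minor ij) of I−A; the adjugate is their transpose:
adj(I−A) = Cᵀ =
  [ 0.508625   0.390125   0.247000   0.312000]
  [ 0.313000   0.724375   0.152000   0.192000]
  [ 0.061625   0.099875   0.371875   0.138375]
  [ 0.007250   0.011750   0.043750   0.386625]
det(I−A) = Σ_j (I−A)_1j·C_1j = (0.95)(0.508625) + (-0.45)(0.313000) + (-0.40)(0.061625) + (-0.40)(0.007250) = 0.31479375
(I − A)⁻¹ = adj(I−A) / det(I−A) ≈
  [   1.6157     1.2393     0.7846     0.9911]
  [   0.9943     2.3011     0.4829     0.6099]
  [   0.1958     0.3173     1.1813     0.4396]
  [   0.0230     0.0373     0.1390     1.2282]
x = (I − A)⁻¹ d = adj(I−A)·d / det(I−A), with det(I−A) = 0.31479375:
  x_1 = (0.508625·110 + 0.390125·140 + 0.247000·290 + 0.312000·200) / 0.31479375 = 244.59625 / 0.31479375 ≈ 777.00
  x_2 = (0.313000·110 + 0.724375·140 + 0.152000·290 + 0.192000·200) / 0.31479375 = 218.3225 / 0.31479375 ≈ 693.54
  x_3 = (0.061625·110 + 0.099875·140 + 0.371875·290 + 0.138375·200) / 0.31479375 = 156.28 / 0.31479375 ≈ 496.45
  x_4 = (0.007250·110 + 0.011750·140 + 0.043750·290 + 0.386625·200) / 0.31479375 = 92.455 / 0.31479375 ≈ 293.70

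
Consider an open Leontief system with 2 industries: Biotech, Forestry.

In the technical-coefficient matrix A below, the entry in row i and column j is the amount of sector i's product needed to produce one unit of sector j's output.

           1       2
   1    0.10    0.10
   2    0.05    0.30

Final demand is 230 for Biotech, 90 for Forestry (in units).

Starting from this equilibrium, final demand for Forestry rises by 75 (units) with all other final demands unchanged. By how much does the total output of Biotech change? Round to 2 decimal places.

I − A =
  [   0.90    -0.10]
  [  -0.05     0.70]
det(I−A) = (0.90)(0.70) − (-0.10)(-0.05) = 0.6250
adj(I−A) = [[0.70, 0.10], [0.05, 0.90]]
(I − A)⁻¹ = adj(I−A) / det(I−A) ≈
  [   1.1200     0.1600]
  [   0.0800     1.4400]
Δx = (I − A)⁻¹ Δd with Δd having +75 in the Forestry component and 0 elsewhere.
So Δx_1 = L_12 · (+75), where L_12 = adj(I−A)_12 / det(I−A) = 0.10 / 0.6250.
Δx_1 = 0.10 × (+75) / 0.6250 = 7.50 / 0.6250 = 12.00.

Δx_1 = 12.00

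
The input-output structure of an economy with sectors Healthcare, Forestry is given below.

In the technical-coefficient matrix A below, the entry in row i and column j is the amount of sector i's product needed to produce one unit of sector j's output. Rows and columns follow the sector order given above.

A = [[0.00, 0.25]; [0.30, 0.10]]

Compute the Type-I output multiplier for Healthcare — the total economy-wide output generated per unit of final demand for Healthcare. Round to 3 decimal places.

m_1 = 1.455

I − A =
  [   1.00    -0.25]
  [  -0.30     0.90]
det(I−A) = (1.00)(0.90) − (-0.25)(-0.30) = 0.8250
adj(I−A) = [[0.90, 0.25], [0.30, 1.00]]
(I − A)⁻¹ = adj(I−A) / det(I−A) ≈
  [   1.0909     0.3030]
  [   0.3636     1.2121]
The output multiplier for sector j is the column-j sum of the Leontief inverse (I − A)⁻¹ = adj(I−A) / det(I−A).
Column 1 of adj(I−A): (0.90, 0.30); det(I−A) = 0.8250.
m_1 = (0.90 + 0.30) / 0.8250 = 1.20 / 0.8250 ≈ 1.455.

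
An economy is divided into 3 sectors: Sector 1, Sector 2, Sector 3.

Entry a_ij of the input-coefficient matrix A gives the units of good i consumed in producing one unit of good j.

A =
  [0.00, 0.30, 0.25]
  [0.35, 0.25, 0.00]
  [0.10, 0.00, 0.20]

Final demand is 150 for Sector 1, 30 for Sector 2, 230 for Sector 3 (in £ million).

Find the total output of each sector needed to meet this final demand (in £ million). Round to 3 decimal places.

x_1 = 282.202, x_2 = 171.694, x_3 = 322.775

I − A =
  [   1.00    -0.30    -0.25]
  [  -0.35     0.75     0.00]
  [  -0.10     0.00     0.80]
Cofactors of I−A, C_ij = (−1)^(i+j)·(minor ij) (rows/columns in the sector order above):
  C_11 = (0.75)(0.80) − (0.00)(0.00) = 0.6000
  C_12 = −[(-0.35)(0.80) − (0.00)(-0.10)] = 0.2800
  C_13 = (-0.35)(0.00) − (0.75)(-0.10) = 0.0750
  C_21 = −[(-0.30)(0.80) − (-0.25)(0.00)] = 0.2400
  C_22 = (1.00)(0.80) − (-0.25)(-0.10) = 0.7750
  C_23 = −[(1.00)(0.00) − (-0.30)(-0.10)] = 0.0300
  C_31 = (-0.30)(0.00) − (-0.25)(0.75) = 0.1875
  C_32 = −[(1.00)(0.00) − (-0.25)(-0.35)] = 0.0875
  C_33 = (1.00)(0.75) − (-0.30)(-0.35) = 0.6450
det(I−A) = Σ_j (I−A)_1j·C_1j = (1.00)(0.6000) + (-0.30)(0.2800) + (-0.25)(0.0750) = 0.49725
adj(I−A) = Cᵀ =
  [ 0.6000   0.2400   0.1875]
  [ 0.2800   0.7750   0.0875]
  [ 0.0750   0.0300   0.6450]
(I − A)⁻¹ = adj(I−A) / det(I−A) ≈
  [   1.2066     0.4827     0.3771]
  [   0.5631     1.5586     0.1760]
  [   0.1508     0.0603     1.2971]
x = (I − A)⁻¹ d = adj(I−A)·d / det(I−A), with det(I−A) = 0.49725:
  x_1 = (0.6000·150 + 0.2400·30 + 0.1875·230) / 0.49725 = 140.325 / 0.49725 ≈ 282.202
  x_2 = (0.2800·150 + 0.7750·30 + 0.0875·230) / 0.49725 = 85.375 / 0.49725 ≈ 171.694
  x_3 = (0.0750·150 + 0.0300·30 + 0.6450·230) / 0.49725 = 160.50 / 0.49725 ≈ 322.775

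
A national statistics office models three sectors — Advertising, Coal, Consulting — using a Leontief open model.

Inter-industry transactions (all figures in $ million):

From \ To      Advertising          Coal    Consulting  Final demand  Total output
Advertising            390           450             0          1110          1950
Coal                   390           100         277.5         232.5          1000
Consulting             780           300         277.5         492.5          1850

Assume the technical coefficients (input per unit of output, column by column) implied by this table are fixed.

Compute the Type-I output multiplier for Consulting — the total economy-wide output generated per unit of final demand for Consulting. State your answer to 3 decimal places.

m_3 = 1.730

Technical coefficients a_ij = z_ij / X_j:
  a_11 = 390/1950 = 0.20, a_21 = 390/1950 = 0.20, a_31 = 780/1950 = 0.40
  a_12 = 450/1000 = 0.45, a_22 = 100/1000 = 0.10, a_32 = 300/1000 = 0.30
  a_13 = 0/1850 = 0.00, a_23 = 277.5/1850 = 0.15, a_33 = 277.5/1850 = 0.15
I − A =
  [   0.80    -0.45     0.00]
  [  -0.20     0.90    -0.15]
  [  -0.40    -0.30     0.85]
Cofactors of I−A, C_ij = (−1)^(i+j)·(minor ij) (rows/columns in the sector order above):
  C_11 = (0.90)(0.85) − (-0.15)(-0.30) = 0.7200
  C_12 = −[(-0.20)(0.85) − (-0.15)(-0.40)] = 0.2300
  C_13 = (-0.20)(-0.30) − (0.90)(-0.40) = 0.4200
  C_21 = −[(-0.45)(0.85) − (0.00)(-0.30)] = 0.3825
  C_22 = (0.80)(0.85) − (0.00)(-0.40) = 0.6800
  C_23 = −[(0.80)(-0.30) − (-0.45)(-0.40)] = 0.4200
  C_31 = (-0.45)(-0.15) − (0.00)(0.90) = 0.0675
  C_32 = −[(0.80)(-0.15) − (0.00)(-0.20)] = 0.1200
  C_33 = (0.80)(0.90) − (-0.45)(-0.20) = 0.6300
det(I−A) = Σ_j (I−A)_1j·C_1j = (0.80)(0.7200) + (-0.45)(0.2300) + (0.00)(0.4200) = 0.4725
adj(I−A) = Cᵀ =
  [ 0.7200   0.3825   0.0675]
  [ 0.2300   0.6800   0.1200]
  [ 0.4200   0.4200   0.6300]
(I − A)⁻¹ = adj(I−A) / det(I−A) ≈
  [   1.5238     0.8095     0.1429]
  [   0.4868     1.4392     0.2540]
  [   0.8889     0.8889     1.3333]
The output multiplier for sector j is the column-j sum of the Leontief inverse (I − A)⁻¹ = adj(I−A) / det(I−A).
Column 3 of adj(I−A): (0.0675, 0.1200, 0.6300); det(I−A) = 0.4725.
m_3 = (0.0675 + 0.1200 + 0.6300) / 0.4725 = 0.8175 / 0.4725 ≈ 1.730.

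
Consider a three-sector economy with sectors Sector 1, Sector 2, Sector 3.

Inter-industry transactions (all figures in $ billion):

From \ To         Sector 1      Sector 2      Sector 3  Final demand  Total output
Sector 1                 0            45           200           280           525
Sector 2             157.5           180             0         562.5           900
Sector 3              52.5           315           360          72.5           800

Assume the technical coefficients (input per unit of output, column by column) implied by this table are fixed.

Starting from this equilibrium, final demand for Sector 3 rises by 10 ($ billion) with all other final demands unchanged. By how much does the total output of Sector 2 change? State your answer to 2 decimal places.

Δx_2 = 1.95

Technical coefficients a_ij = z_ij / X_j:
  a_11 = 0/525 = 0.00, a_21 = 157.5/525 = 0.30, a_31 = 52.5/525 = 0.10
  a_12 = 45/900 = 0.05, a_22 = 180/900 = 0.20, a_32 = 315/900 = 0.35
  a_13 = 200/800 = 0.25, a_23 = 0/800 = 0.00, a_33 = 360/800 = 0.45
I − A =
  [   1.00    -0.05    -0.25]
  [  -0.30     0.80     0.00]
  [  -0.10    -0.35     0.55]
Cofactors of I−A, C_ij = (−1)^(i+j)·(minor ij) (rows/columns in the sector order above):
  C_11 = (0.80)(0.55) − (0.00)(-0.35) = 0.4400
  C_12 = −[(-0.30)(0.55) − (0.00)(-0.10)] = 0.1650
  C_13 = (-0.30)(-0.35) − (0.80)(-0.10) = 0.1850
  C_21 = −[(-0.05)(0.55) − (-0.25)(-0.35)] = 0.1150
  C_22 = (1.00)(0.55) − (-0.25)(-0.10) = 0.5250
  C_23 = −[(1.00)(-0.35) − (-0.05)(-0.10)] = 0.3550
  C_31 = (-0.05)(0.00) − (-0.25)(0.80) = 0.2000
  C_32 = −[(1.00)(0.00) − (-0.25)(-0.30)] = 0.0750
  C_33 = (1.00)(0.80) − (-0.05)(-0.30) = 0.7850
det(I−A) = Σ_j (I−A)_1j·C_1j = (1.00)(0.4400) + (-0.05)(0.1650) + (-0.25)(0.1850) = 0.3855
adj(I−A) = Cᵀ =
  [ 0.4400   0.1150   0.2000]
  [ 0.1650   0.5250   0.0750]
  [ 0.1850   0.3550   0.7850]
(I − A)⁻¹ = adj(I−A) / det(I−A) ≈
  [   1.1414     0.2983     0.5188]
  [   0.4280     1.3619     0.1946]
  [   0.4799     0.9209     2.0363]
Δx = (I − A)⁻¹ Δd with Δd having +10 in the Sector 3 component and 0 elsewhere.
So Δx_2 = L_23 · (+10), where L_23 = adj(I−A)_23 / det(I−A) = 0.0750 / 0.3855.
Δx_2 = 0.0750 × (+10) / 0.3855 = 0.75 / 0.3855 ≈ 1.95.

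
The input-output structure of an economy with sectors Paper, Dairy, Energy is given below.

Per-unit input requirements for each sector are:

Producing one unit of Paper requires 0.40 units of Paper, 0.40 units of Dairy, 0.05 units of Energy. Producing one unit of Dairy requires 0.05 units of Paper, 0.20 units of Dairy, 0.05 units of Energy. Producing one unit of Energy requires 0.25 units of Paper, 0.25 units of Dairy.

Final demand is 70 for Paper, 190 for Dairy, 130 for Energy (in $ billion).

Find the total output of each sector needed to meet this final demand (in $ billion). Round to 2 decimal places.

I − A =
  [   0.60    -0.05    -0.25]
  [  -0.40     0.80    -0.25]
  [  -0.05    -0.05     1.00]
Cofactors of I−A, C_ij = (−1)^(i+j)·(minor ij) (rows/columns in the sector order above):
  C_11 = (0.80)(1.00) − (-0.25)(-0.05) = 0.7875
  C_12 = −[(-0.40)(1.00) − (-0.25)(-0.05)] = 0.4125
  C_13 = (-0.40)(-0.05) − (0.80)(-0.05) = 0.0600
  C_21 = −[(-0.05)(1.00) − (-0.25)(-0.05)] = 0.0625
  C_22 = (0.60)(1.00) − (-0.25)(-0.05) = 0.5875
  C_23 = −[(0.60)(-0.05) − (-0.05)(-0.05)] = 0.0325
  C_31 = (-0.05)(-0.25) − (-0.25)(0.80) = 0.2125
  C_32 = −[(0.60)(-0.25) − (-0.25)(-0.40)] = 0.2500
  C_33 = (0.60)(0.80) − (-0.05)(-0.40) = 0.4600
det(I−A) = Σ_j (I−A)_1j·C_1j = (0.60)(0.7875) + (-0.05)(0.4125) + (-0.25)(0.0600) = 0.436875
adj(I−A) = Cᵀ =
  [ 0.7875   0.0625   0.2125]
  [ 0.4125   0.5875   0.2500]
  [ 0.0600   0.0325   0.4600]
(I − A)⁻¹ = adj(I−A) / det(I−A) ≈
  [   1.8026     0.1431     0.4864]
  [   0.9442     1.3448     0.5722]
  [   0.1373     0.0744     1.0529]
x = (I − A)⁻¹ d = adj(I−A)·d / det(I−A), with det(I−A) = 0.436875:
  x_P = (0.7875·70 + 0.0625·190 + 0.2125·130) / 0.436875 = 94.625 / 0.436875 ≈ 216.60
  x_D = (0.4125·70 + 0.5875·190 + 0.2500·130) / 0.436875 = 173.00 / 0.436875 ≈ 395.99
  x_E = (0.0600·70 + 0.0325·190 + 0.4600·130) / 0.436875 = 70.175 / 0.436875 ≈ 160.63

x_P = 216.60, x_D = 395.99, x_E = 160.63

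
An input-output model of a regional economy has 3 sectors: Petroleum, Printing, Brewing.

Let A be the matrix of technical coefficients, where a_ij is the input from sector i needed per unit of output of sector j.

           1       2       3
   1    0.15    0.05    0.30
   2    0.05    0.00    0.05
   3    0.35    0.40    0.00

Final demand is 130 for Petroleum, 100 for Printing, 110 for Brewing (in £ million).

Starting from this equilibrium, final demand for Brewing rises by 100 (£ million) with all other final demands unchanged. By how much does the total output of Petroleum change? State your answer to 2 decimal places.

I − A =
  [   0.85    -0.05    -0.30]
  [  -0.05     1.00    -0.05]
  [  -0.35    -0.40     1.00]
Cofactors of I−A, C_ij = (−1)^(i+j)·(minor ij) (rows/columns in the sector order above):
  C_11 = (1.00)(1.00) − (-0.05)(-0.40) = 0.9800
  C_12 = −[(-0.05)(1.00) − (-0.05)(-0.35)] = 0.0675
  C_13 = (-0.05)(-0.40) − (1.00)(-0.35) = 0.3700
  C_21 = −[(-0.05)(1.00) − (-0.30)(-0.40)] = 0.1700
  C_22 = (0.85)(1.00) − (-0.30)(-0.35) = 0.7450
  C_23 = −[(0.85)(-0.40) − (-0.05)(-0.35)] = 0.3575
  C_31 = (-0.05)(-0.05) − (-0.30)(1.00) = 0.3025
  C_32 = −[(0.85)(-0.05) − (-0.30)(-0.05)] = 0.0575
  C_33 = (0.85)(1.00) − (-0.05)(-0.05) = 0.8475
det(I−A) = Σ_j (I−A)_1j·C_1j = (0.85)(0.9800) + (-0.05)(0.0675) + (-0.30)(0.3700) = 0.718625
adj(I−A) = Cᵀ =
  [ 0.9800   0.1700   0.3025]
  [ 0.0675   0.7450   0.0575]
  [ 0.3700   0.3575   0.8475]
(I − A)⁻¹ = adj(I−A) / det(I−A) ≈
  [   1.3637     0.2366     0.4209]
  [   0.0939     1.0367     0.0800]
  [   0.5149     0.4975     1.1793]
Δx = (I − A)⁻¹ Δd with Δd having +100 in the Brewing component and 0 elsewhere.
So Δx_1 = L_13 · (+100), where L_13 = adj(I−A)_13 / det(I−A) = 0.3025 / 0.718625.
Δx_1 = 0.3025 × (+100) / 0.718625 = 30.25 / 0.718625 ≈ 42.09.

Δx_1 = 42.09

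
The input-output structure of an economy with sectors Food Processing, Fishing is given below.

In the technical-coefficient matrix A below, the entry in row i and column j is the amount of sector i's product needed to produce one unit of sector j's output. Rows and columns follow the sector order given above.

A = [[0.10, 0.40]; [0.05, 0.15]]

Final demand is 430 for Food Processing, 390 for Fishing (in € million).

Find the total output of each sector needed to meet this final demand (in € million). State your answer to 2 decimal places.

I − A =
  [   0.90    -0.40]
  [  -0.05     0.85]
det(I−A) = (0.90)(0.85) − (-0.40)(-0.05) = 0.7450
adj(I−A) = [[0.85, 0.40], [0.05, 0.90]]
(I − A)⁻¹ = adj(I−A) / det(I−A) ≈
  [   1.1409     0.5369]
  [   0.0671     1.2081]
x = (I − A)⁻¹ d = adj(I−A)·d / det(I−A), with det(I−A) = 0.7450:
  x_1 = (0.85·430 + 0.40·390) / 0.7450 = 521.50 / 0.7450 = 700.00
  x_2 = (0.05·430 + 0.90·390) / 0.7450 = 372.50 / 0.7450 = 500.00

x_1 = 700.00, x_2 = 500.00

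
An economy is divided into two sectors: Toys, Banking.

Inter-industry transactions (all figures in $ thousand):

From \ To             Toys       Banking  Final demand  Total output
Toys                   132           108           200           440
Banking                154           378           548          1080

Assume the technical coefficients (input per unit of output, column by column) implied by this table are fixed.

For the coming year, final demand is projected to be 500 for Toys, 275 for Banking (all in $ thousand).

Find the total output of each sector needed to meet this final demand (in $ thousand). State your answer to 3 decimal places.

x_T = 839.286, x_B = 875.000

Technical coefficients a_ij = z_ij / X_j:
  a_TT = 132/440 = 0.30, a_BT = 154/440 = 0.35
  a_TB = 108/1080 = 0.10, a_BB = 378/1080 = 0.35
I − A =
  [   0.70    -0.10]
  [  -0.35     0.65]
det(I−A) = (0.70)(0.65) − (-0.10)(-0.35) = 0.4200
adj(I−A) = [[0.65, 0.10], [0.35, 0.70]]
(I − A)⁻¹ = adj(I−A) / det(I−A) ≈
  [   1.5476     0.2381]
  [   0.8333     1.6667]
x = (I − A)⁻¹ d = adj(I−A)·d / det(I−A), with det(I−A) = 0.4200:
  x_T = (0.65·500 + 0.10·275) / 0.4200 = 352.50 / 0.4200 ≈ 839.286
  x_B = (0.35·500 + 0.70·275) / 0.4200 = 367.50 / 0.4200 = 875.000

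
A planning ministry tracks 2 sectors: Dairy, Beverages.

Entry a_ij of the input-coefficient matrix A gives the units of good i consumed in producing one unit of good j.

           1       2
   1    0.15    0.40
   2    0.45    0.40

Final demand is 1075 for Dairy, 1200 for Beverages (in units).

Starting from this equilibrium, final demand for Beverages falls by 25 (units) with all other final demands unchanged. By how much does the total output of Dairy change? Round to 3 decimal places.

I − A =
  [   0.85    -0.40]
  [  -0.45     0.60]
det(I−A) = (0.85)(0.60) − (-0.40)(-0.45) = 0.3300
adj(I−A) = [[0.60, 0.40], [0.45, 0.85]]
(I − A)⁻¹ = adj(I−A) / det(I−A) ≈
  [   1.8182     1.2121]
  [   1.3636     2.5758]
Δx = (I − A)⁻¹ Δd with Δd having -25 in the Beverages component and 0 elsewhere.
So Δx_1 = L_12 · (-25), where L_12 = adj(I−A)_12 / det(I−A) = 0.40 / 0.3300.
Δx_1 = 0.40 × (-25) / 0.3300 = -10.00 / 0.3300 ≈ -30.303.

Δx_1 = -30.303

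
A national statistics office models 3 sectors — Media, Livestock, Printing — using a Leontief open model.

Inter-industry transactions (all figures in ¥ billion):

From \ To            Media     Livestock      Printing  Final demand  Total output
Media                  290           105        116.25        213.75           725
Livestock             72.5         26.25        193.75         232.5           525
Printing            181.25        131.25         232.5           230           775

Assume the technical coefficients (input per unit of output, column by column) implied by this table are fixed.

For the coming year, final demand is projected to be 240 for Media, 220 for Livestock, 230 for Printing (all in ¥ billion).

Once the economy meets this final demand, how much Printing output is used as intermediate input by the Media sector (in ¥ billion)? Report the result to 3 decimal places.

Technical coefficients a_ij = z_ij / X_j:
  a_MM = 290/725 = 0.40, a_LM = 72.5/725 = 0.10, a_PM = 181.25/725 = 0.25
  a_ML = 105/525 = 0.20, a_LL = 26.25/525 = 0.05, a_PL = 131.25/525 = 0.25
  a_MP = 116.25/775 = 0.15, a_LP = 193.75/775 = 0.25, a_PP = 232.5/775 = 0.30
I − A =
  [   0.60    -0.20    -0.15]
  [  -0.10     0.95    -0.25]
  [  -0.25    -0.25     0.70]
Cofactors of I−A, C_ij = (−1)^(i+j)·(minor ij) (rows/columns in the sector order above):
  C_11 = (0.95)(0.70) − (-0.25)(-0.25) = 0.6025
  C_12 = −[(-0.10)(0.70) − (-0.25)(-0.25)] = 0.1325
  C_13 = (-0.10)(-0.25) − (0.95)(-0.25) = 0.2625
  C_21 = −[(-0.20)(0.70) − (-0.15)(-0.25)] = 0.1775
  C_22 = (0.60)(0.70) − (-0.15)(-0.25) = 0.3825
  C_23 = −[(0.60)(-0.25) − (-0.20)(-0.25)] = 0.2000
  C_31 = (-0.20)(-0.25) − (-0.15)(0.95) = 0.1925
  C_32 = −[(0.60)(-0.25) − (-0.15)(-0.10)] = 0.1650
  C_33 = (0.60)(0.95) − (-0.20)(-0.10) = 0.5500
det(I−A) = Σ_j (I−A)_1j·C_1j = (0.60)(0.6025) + (-0.20)(0.1325) + (-0.15)(0.2625) = 0.295625
adj(I−A) = Cᵀ =
  [ 0.6025   0.1775   0.1925]
  [ 0.1325   0.3825   0.1650]
  [ 0.2625   0.2000   0.5500]
(I − A)⁻¹ = adj(I−A) / det(I−A) ≈
  [   2.0381     0.6004     0.6512]
  [   0.4482     1.2939     0.5581]
  [   0.8879     0.6765     1.8605]
First solve x = (I − A)⁻¹ d = adj(I−A)·d / det(I−A); in particular x_M = (0.6025·240 + 0.1775·220 + 0.1925·230) / 0.295625 = 227.925 / 0.295625 ≈ 770.99366.
Intermediate flow from P to M: z_PM = a_PM · x_M = 0.25 × 227.925 / 0.295625 = 56.98125 / 0.295625 ≈ 192.748.

z_PM = 192.748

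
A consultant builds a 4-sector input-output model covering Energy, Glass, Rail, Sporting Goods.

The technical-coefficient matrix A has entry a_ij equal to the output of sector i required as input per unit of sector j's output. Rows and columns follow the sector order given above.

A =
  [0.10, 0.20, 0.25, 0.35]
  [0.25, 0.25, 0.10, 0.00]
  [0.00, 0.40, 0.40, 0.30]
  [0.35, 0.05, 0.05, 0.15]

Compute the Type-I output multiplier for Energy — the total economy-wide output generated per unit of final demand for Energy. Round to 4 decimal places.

I − A =
  [   0.90    -0.20    -0.25    -0.35]
  [  -0.25     0.75    -0.10     0.00]
  [   0.00    -0.40     0.60    -0.30]
  [  -0.35    -0.05    -0.05     0.85]
Compute the cofactors C_ij = (−1)^(i+j)·(3×3 minor ij) of I−A; the adjugate is their transpose:
adj(I−A) = Cᵀ =
  [ 0.33575   0.20525   0.19125   0.20575]
  [ 0.13425   0.34575   0.12175   0.09825]
  [ 0.16750   0.29150   0.43500   0.22250]
  [ 0.15600   0.12200   0.11150   0.31400]
det(I−A) = Σ_j (I−A)_1j·C_1j = (0.90)(0.33575) + (-0.20)(0.13425) + (-0.25)(0.16750) + (-0.35)(0.15600) = 0.17885
(I − A)⁻¹ = adj(I−A) / det(I−A) ≈
  [   1.87727     1.14761     1.06933     1.15041]
  [   0.75063     1.93318     0.68074     0.54934]
  [   0.93654     1.62986     2.43221     1.24406]
  [   0.87224     0.68214     0.62343     1.75566]
The output multiplier for sector j is the column-j sum of the Leontief inverse (I − A)⁻¹ = adj(I−A) / det(I−A).
Column E of adj(I−A): (0.33575, 0.13425, 0.16750, 0.15600); det(I−A) = 0.17885.
m_E = (0.33575 + 0.13425 + 0.16750 + 0.15600) / 0.17885 = 0.7935 / 0.17885 ≈ 4.4367.

m_E = 4.4367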